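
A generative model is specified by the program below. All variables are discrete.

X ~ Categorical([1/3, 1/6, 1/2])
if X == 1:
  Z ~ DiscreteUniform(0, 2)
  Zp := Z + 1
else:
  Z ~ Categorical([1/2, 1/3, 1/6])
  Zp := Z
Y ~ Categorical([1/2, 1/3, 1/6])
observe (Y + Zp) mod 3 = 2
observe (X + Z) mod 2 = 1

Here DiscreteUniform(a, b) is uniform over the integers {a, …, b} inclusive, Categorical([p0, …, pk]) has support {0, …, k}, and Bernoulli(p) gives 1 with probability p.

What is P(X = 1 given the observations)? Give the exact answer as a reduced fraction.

P(X = 1 | obs) = 3/13

Enumerate traces; 4 have nonzero weight after conditioning:
  (X=0, Z=1, Y=1) weight 1/27
  (X=1, Z=0, Y=1) weight 1/54
  (X=1, Z=2, Y=2) weight 1/108
  (X=2, Z=1, Y=1) weight 1/18
Group by X:
  weight(X=0) = 1/27
  weight(X=1) = 1/36
  weight(X=2) = 1/18
Total weight = 1/27 + 1/36 + 1/18 = 13/108
P(X=0 | obs) = 1/27 / 13/108 = 4/13
P(X=1 | obs) = 1/36 / 13/108 = 3/13
P(X=2 | obs) = 1/18 / 13/108 = 6/13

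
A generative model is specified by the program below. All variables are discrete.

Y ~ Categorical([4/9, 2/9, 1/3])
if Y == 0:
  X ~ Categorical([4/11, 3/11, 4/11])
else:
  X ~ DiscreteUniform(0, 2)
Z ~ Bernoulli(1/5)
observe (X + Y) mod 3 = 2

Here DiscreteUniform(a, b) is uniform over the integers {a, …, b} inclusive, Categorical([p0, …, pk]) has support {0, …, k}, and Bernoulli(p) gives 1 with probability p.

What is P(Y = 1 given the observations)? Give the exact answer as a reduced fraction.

P(Y = 1 | obs) = 22/103

Enumerate traces; 6 have nonzero weight after conditioning:
  (Y=0, X=2, Z=0) weight 64/495
  (Y=0, X=2, Z=1) weight 16/495
  (Y=1, X=1, Z=0) weight 8/135
  (Y=1, X=1, Z=1) weight 2/135
  (Y=2, X=0, Z=0) weight 4/45
  (Y=2, X=0, Z=1) weight 1/45
Group by Y:
  weight(Y=0) = 16/99
  weight(Y=1) = 2/27
  weight(Y=2) = 1/9
Total weight = 16/99 + 2/27 + 1/9 = 103/297
P(Y=0 | obs) = 16/99 / 103/297 = 48/103
P(Y=1 | obs) = 2/27 / 103/297 = 22/103
P(Y=2 | obs) = 1/9 / 103/297 = 33/103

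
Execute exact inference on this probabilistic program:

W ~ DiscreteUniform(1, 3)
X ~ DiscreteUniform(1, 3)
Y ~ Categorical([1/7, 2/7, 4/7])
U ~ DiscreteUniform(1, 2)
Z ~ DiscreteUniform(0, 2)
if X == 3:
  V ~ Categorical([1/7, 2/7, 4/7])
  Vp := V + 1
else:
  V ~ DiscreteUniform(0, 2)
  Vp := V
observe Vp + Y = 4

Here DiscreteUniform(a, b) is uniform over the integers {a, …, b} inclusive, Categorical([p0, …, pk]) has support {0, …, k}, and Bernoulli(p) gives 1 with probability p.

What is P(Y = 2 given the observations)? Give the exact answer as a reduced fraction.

Enumerate traces; 72 have nonzero weight after conditioning:
  (W=1, X=1, Y=2, U=1, Z=0, V=2) weight 2/567
  (W=1, X=1, Y=2, U=1, Z=1, V=2) weight 2/567
  (W=1, X=1, Y=2, U=1, Z=2, V=2) weight 2/567
  (W=1, X=1, Y=2, U=2, Z=0, V=2) weight 2/567
  (W=1, X=1, Y=2, U=2, Z=1, V=2) weight 2/567
  (W=1, X=1, Y=2, U=2, Z=2, V=2) weight 2/567
  (W=1, X=2, Y=2, U=1, Z=0, V=2) weight 2/567
  (W=1, X=2, Y=2, U=1, Z=1, V=2) weight 2/567
  (W=1, X=3, Y=1, U=1, Z=0, V=2) weight 4/1323
  … 63 more
Group by Y:
  weight(Y=1) = 8/147
  weight(Y=2) = 80/441
Total weight = 8/147 + 80/441 = 104/441
P(Y=1 | obs) = 8/147 / 104/441 = 3/13
P(Y=2 | obs) = 80/441 / 104/441 = 10/13

P(Y = 2 | obs) = 10/13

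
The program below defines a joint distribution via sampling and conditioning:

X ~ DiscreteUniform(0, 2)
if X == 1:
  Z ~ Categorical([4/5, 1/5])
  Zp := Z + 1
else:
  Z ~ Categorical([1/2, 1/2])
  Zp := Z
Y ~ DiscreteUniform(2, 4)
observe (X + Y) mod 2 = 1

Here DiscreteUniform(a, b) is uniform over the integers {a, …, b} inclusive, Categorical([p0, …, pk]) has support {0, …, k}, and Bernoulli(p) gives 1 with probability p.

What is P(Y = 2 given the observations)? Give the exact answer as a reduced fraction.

Enumerate traces; 8 have nonzero weight after conditioning:
  (X=0, Z=0, Y=3) weight 1/18
  (X=0, Z=1, Y=3) weight 1/18
  (X=1, Z=0, Y=2) weight 4/45
  (X=1, Z=0, Y=4) weight 4/45
  (X=1, Z=1, Y=2) weight 1/45
  (X=1, Z=1, Y=4) weight 1/45
  (X=2, Z=0, Y=3) weight 1/18
  (X=2, Z=1, Y=3) weight 1/18
Group by Y:
  weight(Y=2) = 1/9
  weight(Y=3) = 2/9
  weight(Y=4) = 1/9
Total weight = 1/9 + 2/9 + 1/9 = 4/9
P(Y=2 | obs) = 1/9 / 4/9 = 1/4
P(Y=3 | obs) = 2/9 / 4/9 = 1/2
P(Y=4 | obs) = 1/9 / 4/9 = 1/4

P(Y = 2 | obs) = 1/4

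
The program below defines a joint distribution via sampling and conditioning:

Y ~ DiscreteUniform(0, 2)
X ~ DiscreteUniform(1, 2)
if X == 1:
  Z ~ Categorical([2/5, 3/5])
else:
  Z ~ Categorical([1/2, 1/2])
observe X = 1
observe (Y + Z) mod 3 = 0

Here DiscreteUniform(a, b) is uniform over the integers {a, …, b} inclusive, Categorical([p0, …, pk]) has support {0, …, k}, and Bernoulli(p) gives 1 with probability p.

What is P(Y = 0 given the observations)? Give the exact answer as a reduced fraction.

Enumerate traces; 2 have nonzero weight after conditioning:
  (Y=0, X=1, Z=0) weight 1/15
  (Y=2, X=1, Z=1) weight 1/10
Group by Y:
  weight(Y=0) = 1/15
  weight(Y=2) = 1/10
Total weight = 1/15 + 1/10 = 1/6
P(Y=0 | obs) = 1/15 / 1/6 = 2/5
P(Y=2 | obs) = 1/10 / 1/6 = 3/5

P(Y = 0 | obs) = 2/5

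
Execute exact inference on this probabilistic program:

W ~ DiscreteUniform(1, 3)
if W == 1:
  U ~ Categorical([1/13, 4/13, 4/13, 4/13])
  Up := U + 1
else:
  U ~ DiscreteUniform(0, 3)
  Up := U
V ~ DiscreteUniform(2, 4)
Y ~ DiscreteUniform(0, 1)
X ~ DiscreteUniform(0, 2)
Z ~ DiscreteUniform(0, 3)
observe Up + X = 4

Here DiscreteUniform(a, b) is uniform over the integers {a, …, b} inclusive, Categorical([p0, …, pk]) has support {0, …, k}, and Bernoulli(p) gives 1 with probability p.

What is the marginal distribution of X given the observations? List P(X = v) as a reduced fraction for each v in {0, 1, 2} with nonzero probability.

Enumerate traces; 168 have nonzero weight after conditioning:
  (W=1, U=1, V=2, Y=0, X=2, Z=0) weight 1/702
  (W=1, U=1, V=2, Y=0, X=2, Z=1) weight 1/702
  (W=1, U=1, V=2, Y=0, X=2, Z=2) weight 1/702
  (W=1, U=1, V=2, Y=0, X=2, Z=3) weight 1/702
  (W=1, U=1, V=2, Y=1, X=2, Z=0) weight 1/702
  (W=1, U=1, V=2, Y=1, X=2, Z=1) weight 1/702
  (W=1, U=1, V=2, Y=1, X=2, Z=2) weight 1/702
  (W=1, U=1, V=2, Y=1, X=2, Z=3) weight 1/702
  (W=1, U=2, V=2, Y=0, X=1, Z=0) weight 1/702
  (W=1, U=3, V=2, Y=0, X=0, Z=0) weight 1/702
  … 158 more
Group by X:
  weight(X=0) = 4/117
  weight(X=1) = 7/78
  weight(X=2) = 7/78
Total weight = 4/117 + 7/78 + 7/78 = 25/117
P(X=0 | obs) = 4/117 / 25/117 = 4/25
P(X=1 | obs) = 7/78 / 25/117 = 21/50
P(X=2 | obs) = 7/78 / 25/117 = 21/50

P(X=0) = 4/25, P(X=1) = 21/50, P(X=2) = 21/50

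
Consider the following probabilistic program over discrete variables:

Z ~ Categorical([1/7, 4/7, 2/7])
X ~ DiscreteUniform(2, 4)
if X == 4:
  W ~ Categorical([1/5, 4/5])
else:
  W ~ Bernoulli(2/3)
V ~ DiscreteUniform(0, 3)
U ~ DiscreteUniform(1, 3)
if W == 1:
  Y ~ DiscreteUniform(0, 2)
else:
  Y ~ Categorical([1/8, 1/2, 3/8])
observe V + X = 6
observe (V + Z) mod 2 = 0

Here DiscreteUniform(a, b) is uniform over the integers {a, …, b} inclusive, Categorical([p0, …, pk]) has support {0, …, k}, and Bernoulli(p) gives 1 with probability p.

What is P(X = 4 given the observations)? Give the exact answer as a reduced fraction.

Enumerate traces; 54 have nonzero weight after conditioning:
  (Z=0, X=4, W=0, V=2, U=1, Y=0) weight 1/10080
  (Z=0, X=4, W=0, V=2, U=1, Y=1) weight 1/2520
  (Z=0, X=4, W=0, V=2, U=1, Y=2) weight 1/3360
  (Z=0, X=4, W=0, V=2, U=2, Y=0) weight 1/10080
  (Z=0, X=4, W=0, V=2, U=2, Y=1) weight 1/2520
  (Z=0, X=4, W=0, V=2, U=2, Y=2) weight 1/3360
  (Z=0, X=4, W=0, V=2, U=3, Y=0) weight 1/10080
  (Z=0, X=4, W=0, V=2, U=3, Y=1) weight 1/2520
  (Z=1, X=3, W=0, V=3, U=1, Y=0) weight 1/1512
  … 45 more
Group by X:
  weight(X=3) = 1/21
  weight(X=4) = 1/28
Total weight = 1/21 + 1/28 = 1/12
P(X=3 | obs) = 1/21 / 1/12 = 4/7
P(X=4 | obs) = 1/28 / 1/12 = 3/7

P(X = 4 | obs) = 3/7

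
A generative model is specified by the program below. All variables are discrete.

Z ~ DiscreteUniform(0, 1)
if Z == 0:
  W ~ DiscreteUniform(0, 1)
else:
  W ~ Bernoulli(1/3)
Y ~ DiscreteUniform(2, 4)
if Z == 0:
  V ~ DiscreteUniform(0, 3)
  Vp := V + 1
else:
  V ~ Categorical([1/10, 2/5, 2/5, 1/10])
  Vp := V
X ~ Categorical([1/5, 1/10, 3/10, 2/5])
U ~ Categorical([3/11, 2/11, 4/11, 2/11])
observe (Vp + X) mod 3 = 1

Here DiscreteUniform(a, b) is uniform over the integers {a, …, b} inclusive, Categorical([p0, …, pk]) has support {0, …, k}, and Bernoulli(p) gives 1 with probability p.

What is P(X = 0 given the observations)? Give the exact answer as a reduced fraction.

Enumerate traces; 264 have nonzero weight after conditioning:
  (Z=0, W=0, Y=2, V=0, X=0, U=0) weight 1/880
  (Z=0, W=0, Y=2, V=0, X=0, U=1) weight 1/1320
  (Z=0, W=0, Y=2, V=0, X=0, U=2) weight 1/660
  (Z=0, W=0, Y=2, V=0, X=0, U=3) weight 1/1320
  (Z=0, W=0, Y=2, V=0, X=3, U=0) weight 1/440
  (Z=0, W=0, Y=2, V=0, X=3, U=1) weight 1/660
  (Z=0, W=0, Y=2, V=0, X=3, U=2) weight 1/330
  (Z=0, W=0, Y=2, V=0, X=3, U=3) weight 1/660
  (Z=0, W=0, Y=2, V=1, X=2, U=0) weight 3/1760
  (Z=0, W=0, Y=2, V=2, X=1, U=0) weight 1/1760
  … 254 more
Group by X:
  weight(X=0) = 9/100
  weight(X=1) = 9/400
  weight(X=2) = 39/400
  weight(X=3) = 9/50
Total weight = 9/100 + 9/400 + 39/400 + 9/50 = 39/100
P(X=0 | obs) = 9/100 / 39/100 = 3/13
P(X=1 | obs) = 9/400 / 39/100 = 3/52
P(X=2 | obs) = 39/400 / 39/100 = 1/4
P(X=3 | obs) = 9/50 / 39/100 = 6/13

P(X = 0 | obs) = 3/13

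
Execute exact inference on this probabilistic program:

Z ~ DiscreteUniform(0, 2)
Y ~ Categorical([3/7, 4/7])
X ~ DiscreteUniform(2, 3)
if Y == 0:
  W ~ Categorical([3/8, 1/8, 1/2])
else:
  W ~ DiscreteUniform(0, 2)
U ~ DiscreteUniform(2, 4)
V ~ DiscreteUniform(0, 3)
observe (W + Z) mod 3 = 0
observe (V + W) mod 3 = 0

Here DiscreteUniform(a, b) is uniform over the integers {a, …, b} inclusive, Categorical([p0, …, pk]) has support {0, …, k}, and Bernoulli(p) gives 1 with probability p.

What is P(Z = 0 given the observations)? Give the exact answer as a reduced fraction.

P(Z = 0 | obs) = 118/227

Enumerate traces; 48 have nonzero weight after conditioning:
  (Z=0, Y=0, X=2, W=0, U=2, V=0) weight 1/448
  (Z=0, Y=0, X=2, W=0, U=2, V=3) weight 1/448
  (Z=0, Y=0, X=2, W=0, U=3, V=0) weight 1/448
  (Z=0, Y=0, X=2, W=0, U=3, V=3) weight 1/448
  (Z=0, Y=0, X=2, W=0, U=4, V=0) weight 1/448
  (Z=0, Y=0, X=2, W=0, U=4, V=3) weight 1/448
  (Z=0, Y=0, X=3, W=0, U=2, V=0) weight 1/448
  (Z=0, Y=0, X=3, W=0, U=2, V=3) weight 1/448
  (Z=1, Y=0, X=2, W=2, U=2, V=1) weight 1/336
  (Z=2, Y=0, X=2, W=1, U=2, V=2) weight 1/1344
  … 38 more
Group by Z:
  weight(Z=0) = 59/1008
  weight(Z=1) = 17/504
  weight(Z=2) = 41/2016
Total weight = 59/1008 + 17/504 + 41/2016 = 227/2016
P(Z=0 | obs) = 59/1008 / 227/2016 = 118/227
P(Z=1 | obs) = 17/504 / 227/2016 = 68/227
P(Z=2 | obs) = 41/2016 / 227/2016 = 41/227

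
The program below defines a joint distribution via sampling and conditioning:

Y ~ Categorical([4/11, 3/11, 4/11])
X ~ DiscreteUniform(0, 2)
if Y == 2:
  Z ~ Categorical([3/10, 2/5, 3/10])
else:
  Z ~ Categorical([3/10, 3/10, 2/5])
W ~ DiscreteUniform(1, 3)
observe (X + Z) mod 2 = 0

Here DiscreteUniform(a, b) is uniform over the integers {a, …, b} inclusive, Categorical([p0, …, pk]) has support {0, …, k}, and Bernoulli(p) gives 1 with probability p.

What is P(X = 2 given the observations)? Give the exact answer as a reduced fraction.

Enumerate traces; 45 have nonzero weight after conditioning:
  (Y=0, X=0, Z=0, W=1) weight 2/165
  (Y=0, X=0, Z=0, W=2) weight 2/165
  (Y=0, X=0, Z=0, W=3) weight 2/165
  (Y=0, X=0, Z=2, W=1) weight 8/495
  (Y=0, X=0, Z=2, W=2) weight 8/495
  (Y=0, X=0, Z=2, W=3) weight 8/495
  (Y=0, X=1, Z=1, W=1) weight 2/165
  (Y=0, X=1, Z=1, W=2) weight 2/165
  (Y=0, X=2, Z=0, W=1) weight 2/165
  … 36 more
Group by X:
  weight(X=0) = 73/330
  weight(X=1) = 37/330
  weight(X=2) = 73/330
Total weight = 73/330 + 37/330 + 73/330 = 61/110
P(X=0 | obs) = 73/330 / 61/110 = 73/183
P(X=1 | obs) = 37/330 / 61/110 = 37/183
P(X=2 | obs) = 73/330 / 61/110 = 73/183

P(X = 2 | obs) = 73/183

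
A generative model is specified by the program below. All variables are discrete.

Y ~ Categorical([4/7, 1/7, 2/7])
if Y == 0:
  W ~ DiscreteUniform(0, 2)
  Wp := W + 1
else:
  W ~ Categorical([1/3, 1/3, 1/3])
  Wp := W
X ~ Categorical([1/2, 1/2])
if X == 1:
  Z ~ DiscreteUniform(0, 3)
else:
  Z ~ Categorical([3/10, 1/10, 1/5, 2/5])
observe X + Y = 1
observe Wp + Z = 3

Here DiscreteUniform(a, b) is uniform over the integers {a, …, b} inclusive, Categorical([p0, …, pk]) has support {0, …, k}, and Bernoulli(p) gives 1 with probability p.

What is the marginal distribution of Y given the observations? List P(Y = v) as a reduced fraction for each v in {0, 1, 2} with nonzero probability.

P(Y=0) = 30/37, P(Y=1) = 7/37

Enumerate traces; 6 have nonzero weight after conditioning:
  (Y=0, W=0, X=1, Z=2) weight 1/42
  (Y=0, W=1, X=1, Z=1) weight 1/42
  (Y=0, W=2, X=1, Z=0) weight 1/42
  (Y=1, W=0, X=0, Z=3) weight 1/105
  (Y=1, W=1, X=0, Z=2) weight 1/210
  (Y=1, W=2, X=0, Z=1) weight 1/420
Group by Y:
  weight(Y=0) = 1/14
  weight(Y=1) = 1/60
Total weight = 1/14 + 1/60 = 37/420
P(Y=0 | obs) = 1/14 / 37/420 = 30/37
P(Y=1 | obs) = 1/60 / 37/420 = 7/37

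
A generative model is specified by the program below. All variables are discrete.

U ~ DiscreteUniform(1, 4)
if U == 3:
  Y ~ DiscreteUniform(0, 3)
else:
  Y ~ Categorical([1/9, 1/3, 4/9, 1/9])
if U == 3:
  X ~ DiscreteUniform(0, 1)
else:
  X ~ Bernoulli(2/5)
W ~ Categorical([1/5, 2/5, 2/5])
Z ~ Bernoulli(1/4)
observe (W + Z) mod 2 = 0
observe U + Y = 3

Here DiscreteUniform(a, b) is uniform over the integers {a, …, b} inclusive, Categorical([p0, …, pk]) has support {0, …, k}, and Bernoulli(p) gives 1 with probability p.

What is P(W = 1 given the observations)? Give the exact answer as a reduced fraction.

Enumerate traces; 18 have nonzero weight after conditioning:
  (U=1, Y=2, X=0, W=0, Z=0) weight 1/100
  (U=1, Y=2, X=0, W=1, Z=1) weight 1/150
  (U=1, Y=2, X=0, W=2, Z=0) weight 1/50
  (U=1, Y=2, X=1, W=0, Z=0) weight 1/150
  (U=1, Y=2, X=1, W=1, Z=1) weight 1/225
  (U=1, Y=2, X=1, W=2, Z=0) weight 1/75
  (U=2, Y=1, X=0, W=0, Z=0) weight 3/400
  (U=2, Y=1, X=0, W=1, Z=1) weight 1/200
  … 10 more
Group by W:
  weight(W=0) = 37/960
  weight(W=1) = 37/1440
  weight(W=2) = 37/480
Total weight = 37/960 + 37/1440 + 37/480 = 407/2880
P(W=0 | obs) = 37/960 / 407/2880 = 3/11
P(W=1 | obs) = 37/1440 / 407/2880 = 2/11
P(W=2 | obs) = 37/480 / 407/2880 = 6/11

P(W = 1 | obs) = 2/11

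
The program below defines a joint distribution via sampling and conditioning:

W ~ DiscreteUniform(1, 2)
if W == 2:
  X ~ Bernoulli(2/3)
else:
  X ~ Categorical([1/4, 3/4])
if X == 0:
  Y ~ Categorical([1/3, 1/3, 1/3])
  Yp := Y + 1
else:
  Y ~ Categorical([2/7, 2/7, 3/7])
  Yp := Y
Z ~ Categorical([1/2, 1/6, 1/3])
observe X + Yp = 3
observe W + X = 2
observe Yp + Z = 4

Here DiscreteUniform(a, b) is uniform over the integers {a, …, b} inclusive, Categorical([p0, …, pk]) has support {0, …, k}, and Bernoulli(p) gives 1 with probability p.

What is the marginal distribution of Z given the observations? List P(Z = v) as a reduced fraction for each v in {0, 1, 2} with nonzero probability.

P(Z=1) = 14/95, P(Z=2) = 81/95

Enumerate traces; 2 have nonzero weight after conditioning:
  (W=1, X=1, Y=2, Z=2) weight 3/56
  (W=2, X=0, Y=2, Z=1) weight 1/108
Group by Z:
  weight(Z=1) = 1/108
  weight(Z=2) = 3/56
Total weight = 1/108 + 3/56 = 95/1512
P(Z=1 | obs) = 1/108 / 95/1512 = 14/95
P(Z=2 | obs) = 3/56 / 95/1512 = 81/95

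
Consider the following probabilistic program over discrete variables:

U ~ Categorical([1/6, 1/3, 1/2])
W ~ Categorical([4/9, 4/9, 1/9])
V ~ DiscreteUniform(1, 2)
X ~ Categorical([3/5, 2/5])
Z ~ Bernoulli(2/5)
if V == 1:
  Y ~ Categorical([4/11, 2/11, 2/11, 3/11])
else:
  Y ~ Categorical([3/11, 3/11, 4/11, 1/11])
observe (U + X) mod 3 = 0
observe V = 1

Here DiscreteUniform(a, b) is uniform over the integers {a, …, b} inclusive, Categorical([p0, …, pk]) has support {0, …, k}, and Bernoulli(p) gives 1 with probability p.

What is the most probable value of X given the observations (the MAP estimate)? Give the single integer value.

argmax_v P(X = v | obs) = 1

Enumerate traces; 48 have nonzero weight after conditioning:
  (U=0, W=0, V=1, X=0, Z=0, Y=0) weight 4/825
  (U=0, W=0, V=1, X=0, Z=0, Y=1) weight 2/825
  (U=0, W=0, V=1, X=0, Z=0, Y=2) weight 2/825
  (U=0, W=0, V=1, X=0, Z=0, Y=3) weight 1/275
  (U=0, W=0, V=1, X=0, Z=1, Y=0) weight 8/2475
  (U=0, W=0, V=1, X=0, Z=1, Y=1) weight 4/2475
  (U=0, W=0, V=1, X=0, Z=1, Y=2) weight 4/2475
  (U=0, W=0, V=1, X=0, Z=1, Y=3) weight 2/825
  (U=2, W=0, V=1, X=1, Z=0, Y=0) weight 8/825
  … 39 more
Group by X:
  weight(X=0) = 1/20
  weight(X=1) = 1/10
Total weight = 1/20 + 1/10 = 3/20
P(X=0 | obs) = 1/20 / 3/20 = 1/3
P(X=1 | obs) = 1/10 / 3/20 = 2/3
argmax = 1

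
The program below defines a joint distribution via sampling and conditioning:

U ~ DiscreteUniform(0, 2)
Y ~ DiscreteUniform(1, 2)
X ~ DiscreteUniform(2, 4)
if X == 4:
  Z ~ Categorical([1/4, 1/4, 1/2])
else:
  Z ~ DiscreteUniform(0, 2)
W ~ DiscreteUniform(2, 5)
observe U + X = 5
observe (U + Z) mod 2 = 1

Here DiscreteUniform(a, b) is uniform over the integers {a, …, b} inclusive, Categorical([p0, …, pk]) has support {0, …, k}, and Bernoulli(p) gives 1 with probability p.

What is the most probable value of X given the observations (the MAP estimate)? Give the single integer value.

argmax_v P(X = v | obs) = 4

Enumerate traces; 24 have nonzero weight after conditioning:
  (U=1, Y=1, X=4, Z=0, W=2) weight 1/288
  (U=1, Y=1, X=4, Z=0, W=3) weight 1/288
  (U=1, Y=1, X=4, Z=0, W=4) weight 1/288
  (U=1, Y=1, X=4, Z=0, W=5) weight 1/288
  (U=1, Y=1, X=4, Z=2, W=2) weight 1/144
  (U=1, Y=1, X=4, Z=2, W=3) weight 1/144
  (U=1, Y=1, X=4, Z=2, W=4) weight 1/144
  (U=1, Y=1, X=4, Z=2, W=5) weight 1/144
  (U=2, Y=1, X=3, Z=1, W=2) weight 1/216
  … 15 more
Group by X:
  weight(X=3) = 1/27
  weight(X=4) = 1/12
Total weight = 1/27 + 1/12 = 13/108
P(X=3 | obs) = 1/27 / 13/108 = 4/13
P(X=4 | obs) = 1/12 / 13/108 = 9/13
argmax = 4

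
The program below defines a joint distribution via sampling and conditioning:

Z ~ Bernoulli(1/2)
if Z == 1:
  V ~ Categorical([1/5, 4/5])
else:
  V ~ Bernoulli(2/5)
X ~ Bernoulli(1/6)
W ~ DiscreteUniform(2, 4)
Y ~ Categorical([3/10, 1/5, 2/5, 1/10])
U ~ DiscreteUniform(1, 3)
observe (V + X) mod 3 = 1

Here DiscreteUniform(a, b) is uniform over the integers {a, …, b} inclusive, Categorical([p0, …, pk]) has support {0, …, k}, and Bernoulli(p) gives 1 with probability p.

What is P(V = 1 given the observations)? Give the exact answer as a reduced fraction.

P(V = 1 | obs) = 15/17

Enumerate traces; 144 have nonzero weight after conditioning:
  (Z=0, V=0, X=1, W=2, Y=0, U=1) weight 1/600
  (Z=0, V=0, X=1, W=2, Y=0, U=2) weight 1/600
  (Z=0, V=0, X=1, W=2, Y=0, U=3) weight 1/600
  (Z=0, V=0, X=1, W=2, Y=1, U=1) weight 1/900
  (Z=0, V=0, X=1, W=2, Y=1, U=2) weight 1/900
  (Z=0, V=0, X=1, W=2, Y=1, U=3) weight 1/900
  (Z=0, V=0, X=1, W=2, Y=2, U=1) weight 1/450
  (Z=0, V=0, X=1, W=2, Y=2, U=2) weight 1/450
  (Z=0, V=1, X=0, W=2, Y=0, U=1) weight 1/180
  … 135 more
Group by V:
  weight(V=0) = 1/15
  weight(V=1) = 1/2
Total weight = 1/15 + 1/2 = 17/30
P(V=0 | obs) = 1/15 / 17/30 = 2/17
P(V=1 | obs) = 1/2 / 17/30 = 15/17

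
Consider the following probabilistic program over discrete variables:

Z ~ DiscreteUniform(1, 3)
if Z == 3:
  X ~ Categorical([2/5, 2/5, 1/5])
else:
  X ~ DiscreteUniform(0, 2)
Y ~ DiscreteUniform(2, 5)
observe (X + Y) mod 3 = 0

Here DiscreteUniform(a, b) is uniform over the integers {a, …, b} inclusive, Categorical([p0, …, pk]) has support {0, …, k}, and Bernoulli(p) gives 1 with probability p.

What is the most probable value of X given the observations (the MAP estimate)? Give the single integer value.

Enumerate traces; 12 have nonzero weight after conditioning:
  (Z=1, X=0, Y=3) weight 1/36
  (Z=1, X=1, Y=2) weight 1/36
  (Z=1, X=1, Y=5) weight 1/36
  (Z=1, X=2, Y=4) weight 1/36
  (Z=2, X=0, Y=3) weight 1/36
  (Z=2, X=1, Y=2) weight 1/36
  (Z=2, X=1, Y=5) weight 1/36
  (Z=2, X=2, Y=4) weight 1/36
  … 4 more
Group by X:
  weight(X=0) = 4/45
  weight(X=1) = 8/45
  weight(X=2) = 13/180
Total weight = 4/45 + 8/45 + 13/180 = 61/180
P(X=0 | obs) = 4/45 / 61/180 = 16/61
P(X=1 | obs) = 8/45 / 61/180 = 32/61
P(X=2 | obs) = 13/180 / 61/180 = 13/61
argmax = 1

argmax_v P(X = v | obs) = 1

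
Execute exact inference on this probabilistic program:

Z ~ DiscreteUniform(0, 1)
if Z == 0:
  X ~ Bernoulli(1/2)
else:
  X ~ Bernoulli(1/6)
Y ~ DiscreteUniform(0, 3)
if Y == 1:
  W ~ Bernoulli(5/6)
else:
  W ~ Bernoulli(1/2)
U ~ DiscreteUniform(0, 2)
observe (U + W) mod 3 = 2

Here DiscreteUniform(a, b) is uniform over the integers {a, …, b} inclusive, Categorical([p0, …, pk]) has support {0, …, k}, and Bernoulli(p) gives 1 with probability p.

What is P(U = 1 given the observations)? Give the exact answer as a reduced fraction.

P(U = 1 | obs) = 7/12

Enumerate traces; 32 have nonzero weight after conditioning:
  (Z=0, X=0, Y=0, W=0, U=2) weight 1/96
  (Z=0, X=0, Y=0, W=1, U=1) weight 1/96
  (Z=0, X=0, Y=1, W=0, U=2) weight 1/288
  (Z=0, X=0, Y=1, W=1, U=1) weight 5/288
  (Z=0, X=0, Y=2, W=0, U=2) weight 1/96
  (Z=0, X=0, Y=2, W=1, U=1) weight 1/96
  (Z=0, X=0, Y=3, W=0, U=2) weight 1/96
  (Z=0, X=0, Y=3, W=1, U=1) weight 1/96
  … 24 more
Group by U:
  weight(U=1) = 7/36
  weight(U=2) = 5/36
Total weight = 7/36 + 5/36 = 1/3
P(U=1 | obs) = 7/36 / 1/3 = 7/12
P(U=2 | obs) = 5/36 / 1/3 = 5/12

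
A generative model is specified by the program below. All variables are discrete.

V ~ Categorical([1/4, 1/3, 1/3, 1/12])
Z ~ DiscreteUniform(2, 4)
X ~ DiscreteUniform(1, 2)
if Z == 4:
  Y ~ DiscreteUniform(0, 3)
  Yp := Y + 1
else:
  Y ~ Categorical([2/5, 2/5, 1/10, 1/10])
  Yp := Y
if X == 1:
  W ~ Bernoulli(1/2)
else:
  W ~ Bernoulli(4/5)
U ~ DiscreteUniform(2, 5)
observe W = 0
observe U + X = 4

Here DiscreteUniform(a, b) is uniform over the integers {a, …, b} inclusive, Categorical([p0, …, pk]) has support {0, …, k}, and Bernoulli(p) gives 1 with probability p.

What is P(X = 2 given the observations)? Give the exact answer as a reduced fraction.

P(X = 2 | obs) = 2/7

Enumerate traces; 96 have nonzero weight after conditioning:
  (V=0, Z=2, X=1, Y=0, W=0, U=3) weight 1/480
  (V=0, Z=2, X=1, Y=1, W=0, U=3) weight 1/480
  (V=0, Z=2, X=1, Y=2, W=0, U=3) weight 1/1920
  (V=0, Z=2, X=1, Y=3, W=0, U=3) weight 1/1920
  (V=0, Z=2, X=2, Y=0, W=0, U=2) weight 1/1200
  (V=0, Z=2, X=2, Y=1, W=0, U=2) weight 1/1200
  (V=0, Z=2, X=2, Y=2, W=0, U=2) weight 1/4800
  (V=0, Z=2, X=2, Y=3, W=0, U=2) weight 1/4800
  … 88 more
Group by X:
  weight(X=1) = 1/16
  weight(X=2) = 1/40
Total weight = 1/16 + 1/40 = 7/80
P(X=1 | obs) = 1/16 / 7/80 = 5/7
P(X=2 | obs) = 1/40 / 7/80 = 2/7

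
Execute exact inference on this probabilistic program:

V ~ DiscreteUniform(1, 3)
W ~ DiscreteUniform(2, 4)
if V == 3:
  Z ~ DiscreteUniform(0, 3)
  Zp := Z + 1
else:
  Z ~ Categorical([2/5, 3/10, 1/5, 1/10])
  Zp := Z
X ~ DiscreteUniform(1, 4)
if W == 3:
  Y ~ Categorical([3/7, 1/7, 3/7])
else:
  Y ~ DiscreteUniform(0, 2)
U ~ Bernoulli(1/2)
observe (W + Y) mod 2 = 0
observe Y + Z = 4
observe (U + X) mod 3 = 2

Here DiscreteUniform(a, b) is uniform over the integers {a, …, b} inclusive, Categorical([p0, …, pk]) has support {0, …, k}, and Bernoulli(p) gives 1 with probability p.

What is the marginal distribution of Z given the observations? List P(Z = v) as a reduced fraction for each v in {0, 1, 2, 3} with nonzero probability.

P(Z=2) = 182/209, P(Z=3) = 27/209

Enumerate traces; 27 have nonzero weight after conditioning:
  (V=1, W=2, Z=2, X=1, Y=2, U=1) weight 1/1080
  (V=1, W=2, Z=2, X=2, Y=2, U=0) weight 1/1080
  (V=1, W=2, Z=2, X=4, Y=2, U=1) weight 1/1080
  (V=1, W=3, Z=3, X=1, Y=1, U=1) weight 1/5040
  (V=1, W=3, Z=3, X=2, Y=1, U=0) weight 1/5040
  (V=1, W=3, Z=3, X=4, Y=1, U=1) weight 1/5040
  (V=1, W=4, Z=2, X=1, Y=2, U=1) weight 1/1080
  (V=1, W=4, Z=2, X=2, Y=2, U=0) weight 1/1080
  … 19 more
Group by Z:
  weight(Z=2) = 13/720
  weight(Z=3) = 3/1120
Total weight = 13/720 + 3/1120 = 209/10080
P(Z=2 | obs) = 13/720 / 209/10080 = 182/209
P(Z=3 | obs) = 3/1120 / 209/10080 = 27/209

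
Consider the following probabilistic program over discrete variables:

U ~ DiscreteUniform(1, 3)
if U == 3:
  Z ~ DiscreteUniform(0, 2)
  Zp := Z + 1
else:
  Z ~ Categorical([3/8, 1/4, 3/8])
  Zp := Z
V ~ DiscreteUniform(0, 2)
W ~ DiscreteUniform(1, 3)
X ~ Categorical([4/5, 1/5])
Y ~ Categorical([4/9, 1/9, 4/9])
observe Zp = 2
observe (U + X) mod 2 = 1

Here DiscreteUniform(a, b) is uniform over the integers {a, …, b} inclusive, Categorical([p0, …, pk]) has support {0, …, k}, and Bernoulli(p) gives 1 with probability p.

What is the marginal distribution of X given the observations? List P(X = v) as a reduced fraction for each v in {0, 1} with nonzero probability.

Enumerate traces; 81 have nonzero weight after conditioning:
  (U=1, Z=2, V=0, W=1, X=0, Y=0) weight 2/405
  (U=1, Z=2, V=0, W=1, X=0, Y=1) weight 1/810
  (U=1, Z=2, V=0, W=1, X=0, Y=2) weight 2/405
  (U=1, Z=2, V=0, W=2, X=0, Y=0) weight 2/405
  (U=1, Z=2, V=0, W=2, X=0, Y=1) weight 1/810
  (U=1, Z=2, V=0, W=2, X=0, Y=2) weight 2/405
  (U=1, Z=2, V=0, W=3, X=0, Y=0) weight 2/405
  (U=1, Z=2, V=0, W=3, X=0, Y=1) weight 1/810
  (U=2, Z=2, V=0, W=1, X=1, Y=0) weight 1/810
  … 72 more
Group by X:
  weight(X=0) = 17/90
  weight(X=1) = 1/40
Total weight = 17/90 + 1/40 = 77/360
P(X=0 | obs) = 17/90 / 77/360 = 68/77
P(X=1 | obs) = 1/40 / 77/360 = 9/77

P(X=0) = 68/77, P(X=1) = 9/77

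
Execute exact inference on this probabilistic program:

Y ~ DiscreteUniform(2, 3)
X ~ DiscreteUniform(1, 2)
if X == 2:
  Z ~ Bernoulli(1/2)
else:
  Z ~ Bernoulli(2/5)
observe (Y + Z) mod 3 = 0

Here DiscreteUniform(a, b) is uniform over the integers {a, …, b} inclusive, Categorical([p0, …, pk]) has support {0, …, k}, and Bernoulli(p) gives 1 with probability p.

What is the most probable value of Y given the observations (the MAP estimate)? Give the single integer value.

Enumerate traces; 4 have nonzero weight after conditioning:
  (Y=2, X=1, Z=1) weight 1/10
  (Y=2, X=2, Z=1) weight 1/8
  (Y=3, X=1, Z=0) weight 3/20
  (Y=3, X=2, Z=0) weight 1/8
Group by Y:
  weight(Y=2) = 9/40
  weight(Y=3) = 11/40
Total weight = 9/40 + 11/40 = 1/2
P(Y=2 | obs) = 9/40 / 1/2 = 9/20
P(Y=3 | obs) = 11/40 / 1/2 = 11/20
argmax = 3

argmax_v P(Y = v | obs) = 3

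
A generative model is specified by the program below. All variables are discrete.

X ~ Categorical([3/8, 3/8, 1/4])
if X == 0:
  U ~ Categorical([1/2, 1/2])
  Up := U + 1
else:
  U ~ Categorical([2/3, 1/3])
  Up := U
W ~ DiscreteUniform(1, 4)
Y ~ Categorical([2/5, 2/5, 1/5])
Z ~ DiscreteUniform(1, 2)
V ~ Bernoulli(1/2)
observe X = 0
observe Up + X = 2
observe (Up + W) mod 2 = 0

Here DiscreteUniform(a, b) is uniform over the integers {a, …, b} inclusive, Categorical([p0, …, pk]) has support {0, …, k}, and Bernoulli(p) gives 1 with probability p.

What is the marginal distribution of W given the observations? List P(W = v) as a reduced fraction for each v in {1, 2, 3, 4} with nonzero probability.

Enumerate traces; 24 have nonzero weight after conditioning:
  (X=0, U=1, W=2, Y=0, Z=1, V=0) weight 3/640
  (X=0, U=1, W=2, Y=0, Z=1, V=1) weight 3/640
  (X=0, U=1, W=2, Y=0, Z=2, V=0) weight 3/640
  (X=0, U=1, W=2, Y=0, Z=2, V=1) weight 3/640
  (X=0, U=1, W=2, Y=1, Z=1, V=0) weight 3/640
  (X=0, U=1, W=2, Y=1, Z=1, V=1) weight 3/640
  (X=0, U=1, W=2, Y=1, Z=2, V=0) weight 3/640
  (X=0, U=1, W=2, Y=1, Z=2, V=1) weight 3/640
  (X=0, U=1, W=4, Y=0, Z=1, V=0) weight 3/640
  … 15 more
Group by W:
  weight(W=2) = 3/64
  weight(W=4) = 3/64
Total weight = 3/64 + 3/64 = 3/32
P(W=2 | obs) = 3/64 / 3/32 = 1/2
P(W=4 | obs) = 3/64 / 3/32 = 1/2

P(W=2) = 1/2, P(W=4) = 1/2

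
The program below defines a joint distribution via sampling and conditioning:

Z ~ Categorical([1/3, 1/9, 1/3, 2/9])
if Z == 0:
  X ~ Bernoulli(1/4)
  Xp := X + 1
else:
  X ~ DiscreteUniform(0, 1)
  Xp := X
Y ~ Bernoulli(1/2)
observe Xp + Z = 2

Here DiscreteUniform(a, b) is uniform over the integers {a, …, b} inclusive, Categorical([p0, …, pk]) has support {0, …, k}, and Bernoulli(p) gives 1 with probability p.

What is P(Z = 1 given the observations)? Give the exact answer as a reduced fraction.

Enumerate traces; 6 have nonzero weight after conditioning:
  (Z=0, X=1, Y=0) weight 1/24
  (Z=0, X=1, Y=1) weight 1/24
  (Z=1, X=1, Y=0) weight 1/36
  (Z=1, X=1, Y=1) weight 1/36
  (Z=2, X=0, Y=0) weight 1/12
  (Z=2, X=0, Y=1) weight 1/12
Group by Z:
  weight(Z=0) = 1/12
  weight(Z=1) = 1/18
  weight(Z=2) = 1/6
Total weight = 1/12 + 1/18 + 1/6 = 11/36
P(Z=0 | obs) = 1/12 / 11/36 = 3/11
P(Z=1 | obs) = 1/18 / 11/36 = 2/11
P(Z=2 | obs) = 1/6 / 11/36 = 6/11

P(Z = 1 | obs) = 2/11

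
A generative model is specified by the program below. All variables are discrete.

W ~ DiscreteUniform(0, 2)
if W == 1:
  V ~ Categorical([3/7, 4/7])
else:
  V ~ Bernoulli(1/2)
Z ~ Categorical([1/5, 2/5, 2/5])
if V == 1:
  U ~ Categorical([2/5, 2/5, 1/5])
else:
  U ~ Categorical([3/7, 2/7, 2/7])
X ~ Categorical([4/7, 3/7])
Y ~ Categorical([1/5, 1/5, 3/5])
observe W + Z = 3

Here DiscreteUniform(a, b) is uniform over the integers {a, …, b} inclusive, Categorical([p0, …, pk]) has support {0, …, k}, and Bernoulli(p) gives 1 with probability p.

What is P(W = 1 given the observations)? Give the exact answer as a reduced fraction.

P(W = 1 | obs) = 1/2

Enumerate traces; 72 have nonzero weight after conditioning:
  (W=1, V=0, Z=2, U=0, X=0, Y=0) weight 24/8575
  (W=1, V=0, Z=2, U=0, X=0, Y=1) weight 24/8575
  (W=1, V=0, Z=2, U=0, X=0, Y=2) weight 72/8575
  (W=1, V=0, Z=2, U=0, X=1, Y=0) weight 18/8575
  (W=1, V=0, Z=2, U=0, X=1, Y=1) weight 18/8575
  (W=1, V=0, Z=2, U=0, X=1, Y=2) weight 54/8575
  (W=1, V=0, Z=2, U=1, X=0, Y=0) weight 16/8575
  (W=1, V=0, Z=2, U=1, X=0, Y=1) weight 16/8575
  (W=2, V=0, Z=1, U=0, X=0, Y=0) weight 4/1225
  … 63 more
Group by W:
  weight(W=1) = 2/15
  weight(W=2) = 2/15
Total weight = 2/15 + 2/15 = 4/15
P(W=1 | obs) = 2/15 / 4/15 = 1/2
P(W=2 | obs) = 2/15 / 4/15 = 1/2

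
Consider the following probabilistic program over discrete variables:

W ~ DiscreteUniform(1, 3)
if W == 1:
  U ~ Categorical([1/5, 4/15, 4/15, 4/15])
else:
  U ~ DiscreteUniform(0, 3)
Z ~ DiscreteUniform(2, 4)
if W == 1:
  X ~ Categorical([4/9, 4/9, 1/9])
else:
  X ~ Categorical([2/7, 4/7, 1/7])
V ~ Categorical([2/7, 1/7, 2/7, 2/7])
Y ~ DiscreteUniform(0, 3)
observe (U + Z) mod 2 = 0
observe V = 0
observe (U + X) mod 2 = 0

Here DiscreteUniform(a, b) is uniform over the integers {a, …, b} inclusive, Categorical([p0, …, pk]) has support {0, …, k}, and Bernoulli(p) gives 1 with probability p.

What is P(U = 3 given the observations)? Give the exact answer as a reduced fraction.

P(U = 3 | obs) = 191/1032

Enumerate traces; 120 have nonzero weight after conditioning:
  (W=1, U=0, Z=2, X=0, V=0, Y=0) weight 2/2835
  (W=1, U=0, Z=2, X=0, V=0, Y=1) weight 2/2835
  (W=1, U=0, Z=2, X=0, V=0, Y=2) weight 2/2835
  (W=1, U=0, Z=2, X=0, V=0, Y=3) weight 2/2835
  (W=1, U=0, Z=2, X=2, V=0, Y=0) weight 1/5670
  (W=1, U=0, Z=2, X=2, V=0, Y=1) weight 1/5670
  (W=1, U=0, Z=2, X=2, V=0, Y=2) weight 1/5670
  (W=1, U=0, Z=2, X=2, V=0, Y=3) weight 1/5670
  (W=1, U=1, Z=3, X=1, V=0, Y=0) weight 8/8505
  (W=1, U=2, Z=2, X=0, V=0, Y=0) weight 8/8505
  … 110 more
Group by U:
  weight(U=0) = 82/3969
  weight(U=1) = 764/59535
  weight(U=2) = 274/11907
  weight(U=3) = 764/59535
Total weight = 82/3969 + 764/59535 + 274/11907 + 764/59535 = 1376/19845
P(U=0 | obs) = 82/3969 / 1376/19845 = 205/688
P(U=1 | obs) = 764/59535 / 1376/19845 = 191/1032
P(U=2 | obs) = 274/11907 / 1376/19845 = 685/2064
P(U=3 | obs) = 764/59535 / 1376/19845 = 191/1032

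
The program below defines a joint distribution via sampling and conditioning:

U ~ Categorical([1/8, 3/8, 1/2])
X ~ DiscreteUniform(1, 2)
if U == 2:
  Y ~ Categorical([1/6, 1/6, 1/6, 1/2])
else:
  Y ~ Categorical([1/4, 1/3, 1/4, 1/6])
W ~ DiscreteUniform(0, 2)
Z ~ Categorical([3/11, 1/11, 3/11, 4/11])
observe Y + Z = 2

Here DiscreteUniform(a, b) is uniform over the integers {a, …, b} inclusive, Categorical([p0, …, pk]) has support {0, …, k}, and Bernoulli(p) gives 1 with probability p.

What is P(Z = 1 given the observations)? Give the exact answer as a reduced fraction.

P(Z = 1 | obs) = 1/6

Enumerate traces; 54 have nonzero weight after conditioning:
  (U=0, X=1, Y=0, W=0, Z=2) weight 1/704
  (U=0, X=1, Y=0, W=1, Z=2) weight 1/704
  (U=0, X=1, Y=0, W=2, Z=2) weight 1/704
  (U=0, X=1, Y=1, W=0, Z=1) weight 1/1584
  (U=0, X=1, Y=1, W=1, Z=1) weight 1/1584
  (U=0, X=1, Y=1, W=2, Z=1) weight 1/1584
  (U=0, X=1, Y=2, W=0, Z=0) weight 1/704
  (U=0, X=1, Y=2, W=1, Z=0) weight 1/704
  … 46 more
Group by Z:
  weight(Z=0) = 5/88
  weight(Z=1) = 1/44
  weight(Z=2) = 5/88
Total weight = 5/88 + 1/44 + 5/88 = 3/22
P(Z=0 | obs) = 5/88 / 3/22 = 5/12
P(Z=1 | obs) = 1/44 / 3/22 = 1/6
P(Z=2 | obs) = 5/88 / 3/22 = 5/12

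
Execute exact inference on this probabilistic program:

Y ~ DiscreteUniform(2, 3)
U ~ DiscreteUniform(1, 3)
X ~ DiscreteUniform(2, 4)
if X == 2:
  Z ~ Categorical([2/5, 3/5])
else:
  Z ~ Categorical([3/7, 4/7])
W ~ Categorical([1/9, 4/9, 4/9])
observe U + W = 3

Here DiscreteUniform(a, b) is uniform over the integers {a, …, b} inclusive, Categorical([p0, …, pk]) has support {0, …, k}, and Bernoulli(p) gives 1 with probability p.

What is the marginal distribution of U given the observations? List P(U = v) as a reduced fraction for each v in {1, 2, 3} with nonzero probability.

Enumerate traces; 36 have nonzero weight after conditioning:
  (Y=2, U=1, X=2, Z=0, W=2) weight 4/405
  (Y=2, U=1, X=2, Z=1, W=2) weight 2/135
  (Y=2, U=1, X=3, Z=0, W=2) weight 2/189
  (Y=2, U=1, X=3, Z=1, W=2) weight 8/567
  (Y=2, U=1, X=4, Z=0, W=2) weight 2/189
  (Y=2, U=1, X=4, Z=1, W=2) weight 8/567
  (Y=2, U=2, X=2, Z=0, W=1) weight 4/405
  (Y=2, U=2, X=2, Z=1, W=1) weight 2/135
  (Y=2, U=3, X=2, Z=0, W=0) weight 1/405
  … 27 more
Group by U:
  weight(U=1) = 4/27
  weight(U=2) = 4/27
  weight(U=3) = 1/27
Total weight = 4/27 + 4/27 + 1/27 = 1/3
P(U=1 | obs) = 4/27 / 1/3 = 4/9
P(U=2 | obs) = 4/27 / 1/3 = 4/9
P(U=3 | obs) = 1/27 / 1/3 = 1/9

P(U=1) = 4/9, P(U=2) = 4/9, P(U=3) = 1/9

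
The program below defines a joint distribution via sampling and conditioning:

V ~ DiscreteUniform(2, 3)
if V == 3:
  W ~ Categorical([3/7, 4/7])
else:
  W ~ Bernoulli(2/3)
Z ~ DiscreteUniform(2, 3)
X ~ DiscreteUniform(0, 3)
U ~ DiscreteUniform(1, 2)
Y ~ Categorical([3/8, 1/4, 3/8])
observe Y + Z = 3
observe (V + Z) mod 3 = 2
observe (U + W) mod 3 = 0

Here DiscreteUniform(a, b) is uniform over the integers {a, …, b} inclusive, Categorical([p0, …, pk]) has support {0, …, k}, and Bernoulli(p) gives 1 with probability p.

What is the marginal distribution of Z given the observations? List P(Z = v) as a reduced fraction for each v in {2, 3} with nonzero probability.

P(Z=2) = 4/11, P(Z=3) = 7/11

Enumerate traces; 8 have nonzero weight after conditioning:
  (V=2, W=1, Z=3, X=0, U=2, Y=0) weight 1/128
  (V=2, W=1, Z=3, X=1, U=2, Y=0) weight 1/128
  (V=2, W=1, Z=3, X=2, U=2, Y=0) weight 1/128
  (V=2, W=1, Z=3, X=3, U=2, Y=0) weight 1/128
  (V=3, W=1, Z=2, X=0, U=2, Y=1) weight 1/224
  (V=3, W=1, Z=2, X=1, U=2, Y=1) weight 1/224
  (V=3, W=1, Z=2, X=2, U=2, Y=1) weight 1/224
  (V=3, W=1, Z=2, X=3, U=2, Y=1) weight 1/224
Group by Z:
  weight(Z=2) = 1/56
  weight(Z=3) = 1/32
Total weight = 1/56 + 1/32 = 11/224
P(Z=2 | obs) = 1/56 / 11/224 = 4/11
P(Z=3 | obs) = 1/32 / 11/224 = 7/11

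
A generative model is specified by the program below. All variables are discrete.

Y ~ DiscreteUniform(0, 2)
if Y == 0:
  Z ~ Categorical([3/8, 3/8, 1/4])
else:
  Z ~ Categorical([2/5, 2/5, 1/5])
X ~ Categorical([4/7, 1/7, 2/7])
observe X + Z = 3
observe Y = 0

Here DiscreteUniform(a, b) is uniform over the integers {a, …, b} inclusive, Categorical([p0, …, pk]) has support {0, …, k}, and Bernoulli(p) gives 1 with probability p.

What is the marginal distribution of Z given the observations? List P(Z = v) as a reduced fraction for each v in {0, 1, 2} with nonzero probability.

P(Z=1) = 3/4, P(Z=2) = 1/4

Enumerate traces; 2 have nonzero weight after conditioning:
  (Y=0, Z=1, X=2) weight 1/28
  (Y=0, Z=2, X=1) weight 1/84
Group by Z:
  weight(Z=1) = 1/28
  weight(Z=2) = 1/84
Total weight = 1/28 + 1/84 = 1/21
P(Z=1 | obs) = 1/28 / 1/21 = 3/4
P(Z=2 | obs) = 1/84 / 1/21 = 1/4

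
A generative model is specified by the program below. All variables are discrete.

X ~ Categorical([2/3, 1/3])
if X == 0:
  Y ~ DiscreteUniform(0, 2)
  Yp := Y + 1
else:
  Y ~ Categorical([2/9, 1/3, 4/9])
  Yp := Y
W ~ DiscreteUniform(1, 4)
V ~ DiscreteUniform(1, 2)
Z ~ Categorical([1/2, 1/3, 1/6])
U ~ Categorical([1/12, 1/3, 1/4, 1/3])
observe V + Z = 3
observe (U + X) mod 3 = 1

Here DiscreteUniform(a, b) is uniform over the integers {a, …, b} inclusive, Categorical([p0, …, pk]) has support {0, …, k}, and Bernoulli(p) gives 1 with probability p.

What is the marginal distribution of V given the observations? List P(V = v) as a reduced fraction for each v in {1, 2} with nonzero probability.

P(V=1) = 1/3, P(V=2) = 2/3

Enumerate traces; 72 have nonzero weight after conditioning:
  (X=0, Y=0, W=1, V=1, Z=2, U=1) weight 1/648
  (X=0, Y=0, W=1, V=2, Z=1, U=1) weight 1/324
  (X=0, Y=0, W=2, V=1, Z=2, U=1) weight 1/648
  (X=0, Y=0, W=2, V=2, Z=1, U=1) weight 1/324
  (X=0, Y=0, W=3, V=1, Z=2, U=1) weight 1/648
  (X=0, Y=0, W=3, V=2, Z=1, U=1) weight 1/324
  (X=0, Y=0, W=4, V=1, Z=2, U=1) weight 1/648
  (X=0, Y=0, W=4, V=2, Z=1, U=1) weight 1/324
  … 64 more
Group by V:
  weight(V=1) = 13/432
  weight(V=2) = 13/216
Total weight = 13/432 + 13/216 = 13/144
P(V=1 | obs) = 13/432 / 13/144 = 1/3
P(V=2 | obs) = 13/216 / 13/144 = 2/3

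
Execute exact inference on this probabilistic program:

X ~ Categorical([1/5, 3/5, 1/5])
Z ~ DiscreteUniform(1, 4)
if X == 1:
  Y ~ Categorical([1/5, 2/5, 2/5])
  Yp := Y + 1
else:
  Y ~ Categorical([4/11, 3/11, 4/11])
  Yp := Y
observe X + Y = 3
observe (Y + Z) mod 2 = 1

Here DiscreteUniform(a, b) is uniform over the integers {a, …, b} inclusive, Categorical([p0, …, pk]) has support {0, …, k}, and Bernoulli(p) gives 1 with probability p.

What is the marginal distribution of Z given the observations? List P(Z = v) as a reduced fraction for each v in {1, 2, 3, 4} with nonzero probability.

P(Z=1) = 11/27, P(Z=2) = 5/54, P(Z=3) = 11/27, P(Z=4) = 5/54

Enumerate traces; 4 have nonzero weight after conditioning:
  (X=1, Z=1, Y=2) weight 3/50
  (X=1, Z=3, Y=2) weight 3/50
  (X=2, Z=2, Y=1) weight 3/220
  (X=2, Z=4, Y=1) weight 3/220
Group by Z:
  weight(Z=1) = 3/50
  weight(Z=2) = 3/220
  weight(Z=3) = 3/50
  weight(Z=4) = 3/220
Total weight = 3/50 + 3/220 + 3/50 + 3/220 = 81/550
P(Z=1 | obs) = 3/50 / 81/550 = 11/27
P(Z=2 | obs) = 3/220 / 81/550 = 5/54
P(Z=3 | obs) = 3/50 / 81/550 = 11/27
P(Z=4 | obs) = 3/220 / 81/550 = 5/54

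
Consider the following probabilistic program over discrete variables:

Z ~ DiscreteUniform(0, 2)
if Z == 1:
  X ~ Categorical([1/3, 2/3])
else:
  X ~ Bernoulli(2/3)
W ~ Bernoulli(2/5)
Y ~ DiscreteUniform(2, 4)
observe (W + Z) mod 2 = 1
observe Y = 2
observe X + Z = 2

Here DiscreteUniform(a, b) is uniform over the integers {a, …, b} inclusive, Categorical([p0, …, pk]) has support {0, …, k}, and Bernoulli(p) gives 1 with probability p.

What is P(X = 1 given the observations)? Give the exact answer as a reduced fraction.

P(X = 1 | obs) = 3/4

Enumerate traces; 2 have nonzero weight after conditioning:
  (Z=1, X=1, W=0, Y=2) weight 2/45
  (Z=2, X=0, W=1, Y=2) weight 2/135
Group by X:
  weight(X=0) = 2/135
  weight(X=1) = 2/45
Total weight = 2/135 + 2/45 = 8/135
P(X=0 | obs) = 2/135 / 8/135 = 1/4
P(X=1 | obs) = 2/45 / 8/135 = 3/4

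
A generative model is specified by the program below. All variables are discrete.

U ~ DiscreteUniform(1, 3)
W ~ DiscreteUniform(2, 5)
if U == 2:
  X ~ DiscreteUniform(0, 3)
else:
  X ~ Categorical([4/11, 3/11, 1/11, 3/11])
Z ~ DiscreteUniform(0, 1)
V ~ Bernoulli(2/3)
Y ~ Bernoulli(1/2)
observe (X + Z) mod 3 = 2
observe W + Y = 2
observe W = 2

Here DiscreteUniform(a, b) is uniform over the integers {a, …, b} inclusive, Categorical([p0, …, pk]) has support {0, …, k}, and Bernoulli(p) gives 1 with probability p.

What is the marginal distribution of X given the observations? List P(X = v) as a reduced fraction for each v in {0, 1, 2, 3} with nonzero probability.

P(X=1) = 35/54, P(X=2) = 19/54

Enumerate traces; 12 have nonzero weight after conditioning:
  (U=1, W=2, X=1, Z=1, V=0, Y=0) weight 1/528
  (U=1, W=2, X=1, Z=1, V=1, Y=0) weight 1/264
  (U=1, W=2, X=2, Z=0, V=0, Y=0) weight 1/1584
  (U=1, W=2, X=2, Z=0, V=1, Y=0) weight 1/792
  (U=2, W=2, X=1, Z=1, V=0, Y=0) weight 1/576
  (U=2, W=2, X=1, Z=1, V=1, Y=0) weight 1/288
  (U=2, W=2, X=2, Z=0, V=0, Y=0) weight 1/576
  (U=2, W=2, X=2, Z=0, V=1, Y=0) weight 1/288
  … 4 more
Group by X:
  weight(X=1) = 35/2112
  weight(X=2) = 19/2112
Total weight = 35/2112 + 19/2112 = 9/352
P(X=1 | obs) = 35/2112 / 9/352 = 35/54
P(X=2 | obs) = 19/2112 / 9/352 = 19/54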